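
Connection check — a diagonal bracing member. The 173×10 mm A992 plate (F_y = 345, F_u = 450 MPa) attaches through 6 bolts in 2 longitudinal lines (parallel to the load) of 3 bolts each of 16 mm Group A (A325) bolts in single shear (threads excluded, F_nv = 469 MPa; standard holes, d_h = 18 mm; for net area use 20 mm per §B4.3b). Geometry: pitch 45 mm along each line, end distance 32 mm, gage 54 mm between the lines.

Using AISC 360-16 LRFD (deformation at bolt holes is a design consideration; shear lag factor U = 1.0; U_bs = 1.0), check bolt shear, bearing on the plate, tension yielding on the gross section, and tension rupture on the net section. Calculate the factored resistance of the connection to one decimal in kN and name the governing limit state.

424.3 kN (bolt shear governs)

Bolt shear: A_b = π(16)²/4 = 201.06 mm². φR_n = 0.75 × 469 × 201.06 × 6 × 1 = 424.3 kN.
Bearing (10 mm plate, F_u = 450 MPa): end bolts L_c = 32 − 18/2 = 23, R_n = min(1.2×23×10×450, 2.4×16×10×450) = 124.2 kN/bolt; interior L_c = 45 − 18 = 27, R_n = 145.8 kN/bolt. φR_n = 0.75 × (2×124.2 + 4×145.8) = 623.7 kN.
Tension yield (gross): A_g = 173×10 = 1730 mm². φR_n = 0.90 × 345 × 1730 = 537.2 kN.
Tension rupture (net): A_n = (173 − 2×20)×10 = 1330 mm² (U = 1.0, A_e = A_n). φR_n = 0.75 × 450 × 1330 = 448.9 kN.
Governing: min(424.3, 623.7, 537.2, 448.9) = 424.3 kN → bolt shear.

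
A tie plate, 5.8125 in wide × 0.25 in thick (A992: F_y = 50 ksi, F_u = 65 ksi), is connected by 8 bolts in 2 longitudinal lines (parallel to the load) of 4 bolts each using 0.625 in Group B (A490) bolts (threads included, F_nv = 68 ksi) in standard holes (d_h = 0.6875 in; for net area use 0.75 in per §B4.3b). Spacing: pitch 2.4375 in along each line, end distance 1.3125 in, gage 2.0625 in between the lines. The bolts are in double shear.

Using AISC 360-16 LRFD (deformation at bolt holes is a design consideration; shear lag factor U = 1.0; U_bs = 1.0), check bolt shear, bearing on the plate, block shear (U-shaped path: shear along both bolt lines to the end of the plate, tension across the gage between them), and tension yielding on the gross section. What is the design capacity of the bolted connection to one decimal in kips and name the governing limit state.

65.4 kips (gross-section yield governs)

Bolt shear: A_b = π(0.625)²/4 = 0.3068 in². φR_n = 0.75 × 68 × 0.3068 × 8 × 2 = 250.3 kips.
Bearing (0.25 in plate, F_u = 65 ksi): end bolts L_c = 1.3125 − 0.6875/2 = 0.96875, R_n = min(1.2×0.96875×0.25×65, 2.4×0.625×0.25×65) = 18.891 kips/bolt; interior L_c = 2.4375 − 0.6875 = 1.75, R_n = 24.375 kips/bolt. φR_n = 0.75 × (2×18.891 + 6×24.375) = 138.0 kips.
Block shear: shear path 2×[1.3125+3×2.4375] = 2×8.625 in, A_gv = 4.3125, A_nv = 2×(8.625 − 3.5×0.75)×0.25 = 3 in²; tension across gage: (2.0625 − 1×0.75)×0.25 = 0.32813 in². R_n = min(0.6×65×3, 0.6×50×4.3125) + 1.0×65×0.32813 = min(117, 129.38) + 21.328 = 138.33 kips. φR_n = 0.75 × 138.33 = 103.7 kips.
Tension yield (gross): A_g = 5.8125×0.25 = 1.4531 in². φR_n = 0.90 × 50 × 1.4531 = 65.4 kips.
Governing: min(250.3, 138.0, 103.7, 65.4) = 65.4 kips → gross-section yield.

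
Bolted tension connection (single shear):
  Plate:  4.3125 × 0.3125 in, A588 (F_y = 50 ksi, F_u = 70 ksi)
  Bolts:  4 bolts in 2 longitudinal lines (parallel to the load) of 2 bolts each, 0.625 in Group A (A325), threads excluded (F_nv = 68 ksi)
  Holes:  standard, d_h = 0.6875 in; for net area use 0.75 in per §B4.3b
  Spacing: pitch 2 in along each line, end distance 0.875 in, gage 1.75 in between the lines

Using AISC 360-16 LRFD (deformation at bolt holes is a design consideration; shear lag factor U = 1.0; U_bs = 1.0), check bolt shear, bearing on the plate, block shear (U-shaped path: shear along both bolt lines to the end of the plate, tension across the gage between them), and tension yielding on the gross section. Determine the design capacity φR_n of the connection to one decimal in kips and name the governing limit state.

50.9 kips (block shear governs)

Bolt shear: A_b = π(0.625)²/4 = 0.3068 in². φR_n = 0.75 × 68 × 0.3068 × 4 × 1 = 62.6 kips.
Bearing (0.3125 in plate, F_u = 70 ksi): end bolts L_c = 0.875 − 0.6875/2 = 0.53125, R_n = min(1.2×0.53125×0.3125×70, 2.4×0.625×0.3125×70) = 13.945 kips/bolt; interior L_c = 2 − 0.6875 = 1.3125, R_n = 32.813 kips/bolt. φR_n = 0.75 × (2×13.945 + 2×32.813) = 70.1 kips.
Block shear: shear path 2×[0.875+1×2] = 2×2.875 in, A_gv = 1.7969, A_nv = 2×(2.875 − 1.5×0.75)×0.3125 = 1.0938 in²; tension across gage: (1.75 − 1×0.75)×0.3125 = 0.3125 in². R_n = min(0.6×70×1.0938, 0.6×50×1.7969) + 1.0×70×0.3125 = min(45.94, 53.907) + 21.875 = 67.815 kips. φR_n = 0.75 × 67.815 = 50.9 kips.
Tension yield (gross): A_g = 4.3125×0.3125 = 1.3477 in². φR_n = 0.90 × 50 × 1.3477 = 60.6 kips.
Governing: min(62.6, 70.1, 50.9, 60.6) = 50.9 kips → block shear.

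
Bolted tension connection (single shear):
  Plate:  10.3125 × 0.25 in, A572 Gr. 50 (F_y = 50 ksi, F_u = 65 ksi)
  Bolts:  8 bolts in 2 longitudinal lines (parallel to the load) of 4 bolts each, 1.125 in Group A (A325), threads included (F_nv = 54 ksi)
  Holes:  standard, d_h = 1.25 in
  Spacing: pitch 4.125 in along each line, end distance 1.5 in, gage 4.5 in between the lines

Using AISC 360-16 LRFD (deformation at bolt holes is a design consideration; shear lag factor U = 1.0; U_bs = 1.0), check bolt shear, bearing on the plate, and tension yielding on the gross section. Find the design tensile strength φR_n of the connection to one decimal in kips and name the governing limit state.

Bolt shear: A_b = π(1.125)²/4 = 0.99402 in². φR_n = 0.75 × 54 × 0.99402 × 8 × 1 = 322.1 kips.
Bearing (0.25 in plate, F_u = 65 ksi): end bolts L_c = 1.5 − 1.25/2 = 0.875, R_n = min(1.2×0.875×0.25×65, 2.4×1.125×0.25×65) = 17.063 kips/bolt; interior L_c = 4.125 − 1.25 = 2.875, R_n = 43.875 kips/bolt. φR_n = 0.75 × (2×17.063 + 6×43.875) = 223.0 kips.
Tension yield (gross): A_g = 10.3125×0.25 = 2.5781 in². φR_n = 0.90 × 50 × 2.5781 = 116.0 kips.
Governing: min(322.1, 223.0, 116.0) = 116.0 kips → gross-section yield.

116.0 kips (gross-section yield governs)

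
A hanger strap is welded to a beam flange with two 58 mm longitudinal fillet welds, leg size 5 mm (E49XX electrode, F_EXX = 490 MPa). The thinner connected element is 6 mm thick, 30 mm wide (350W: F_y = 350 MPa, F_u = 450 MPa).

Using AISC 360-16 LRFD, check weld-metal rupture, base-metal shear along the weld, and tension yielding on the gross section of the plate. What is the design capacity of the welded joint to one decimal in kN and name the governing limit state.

56.7 kN (gross-section yield governs)

Weld metal: throat = 0.707×5 = 3.535 mm, L = 2×58 = 116 mm. φR_n = 0.75 × 0.6 × 490 × 3.535 × 116 = 90.4 kN.
Base metal shear (6 mm plate): yield φR_n = 1.0×0.6×350×6×116 = 146.2 kN; rupture φR_n = 0.75×0.6×450×6×116 = 140.9 kN; take 140.9 kN (rupture).
Tension yield (gross): A_g = 30×6 = 180 mm². φR_n = 0.90 × 350 × 180 = 56.7 kN.
Governing: min(90.4, 140.9, 56.7) = 56.7 kN → gross-section yield.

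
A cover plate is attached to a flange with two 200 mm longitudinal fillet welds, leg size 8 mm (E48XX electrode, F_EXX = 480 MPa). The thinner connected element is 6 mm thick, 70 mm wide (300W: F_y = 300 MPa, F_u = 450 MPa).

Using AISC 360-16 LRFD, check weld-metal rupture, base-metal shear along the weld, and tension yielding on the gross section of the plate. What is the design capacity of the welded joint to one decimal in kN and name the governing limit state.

113.4 kN (gross-section yield governs)

Weld metal: throat = 0.707×8 = 5.656 mm, L = 2×200 = 400 mm. φR_n = 0.75 × 0.6 × 480 × 5.656 × 400 = 488.7 kN.
Base metal shear (6 mm plate): yield φR_n = 1.0×0.6×300×6×400 = 432.0 kN; rupture φR_n = 0.75×0.6×450×6×400 = 486.0 kN; take 432.0 kN (yield).
Tension yield (gross): A_g = 70×6 = 420 mm². φR_n = 0.90 × 300 × 420 = 113.4 kN.
Governing: min(488.7, 432.0, 113.4) = 113.4 kN → gross-section yield.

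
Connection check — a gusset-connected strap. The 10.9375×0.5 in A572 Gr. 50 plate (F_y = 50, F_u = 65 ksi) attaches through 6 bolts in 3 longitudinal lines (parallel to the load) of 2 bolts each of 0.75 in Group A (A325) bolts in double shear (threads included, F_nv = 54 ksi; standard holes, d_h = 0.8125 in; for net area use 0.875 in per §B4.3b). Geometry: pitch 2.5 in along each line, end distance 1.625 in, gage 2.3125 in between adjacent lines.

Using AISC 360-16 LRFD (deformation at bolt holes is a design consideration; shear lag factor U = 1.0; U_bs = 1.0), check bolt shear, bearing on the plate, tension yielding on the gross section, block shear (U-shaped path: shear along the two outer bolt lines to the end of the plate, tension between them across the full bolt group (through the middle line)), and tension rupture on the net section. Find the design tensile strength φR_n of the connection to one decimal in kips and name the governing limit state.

152.3 kips (block shear governs)

Bolt shear: A_b = π(0.75)²/4 = 0.44179 in². φR_n = 0.75 × 54 × 0.44179 × 6 × 2 = 214.7 kips.
Bearing (0.5 in plate, F_u = 65 ksi): end bolts L_c = 1.625 − 0.8125/2 = 1.21875, R_n = min(1.2×1.21875×0.5×65, 2.4×0.75×0.5×65) = 47.531 kips/bolt; interior L_c = 2.5 − 0.8125 = 1.6875, R_n = 58.5 kips/bolt. φR_n = 0.75 × (3×47.531 + 3×58.5) = 238.6 kips.
Tension yield (gross): A_g = 10.9375×0.5 = 5.4688 in². φR_n = 0.90 × 50 × 5.4688 = 246.1 kips.
Block shear: shear path 2×[1.625+1×2.5] = 2×4.125 in, A_gv = 4.125, A_nv = 2×(4.125 − 1.5×0.875)×0.5 = 2.8125 in²; tension across gage: (4.625 − 2×0.875)×0.5 = 1.4375 in². R_n = min(0.6×65×2.8125, 0.6×50×4.125) + 1.0×65×1.4375 = min(109.69, 123.75) + 93.438 = 203.13 kips. φR_n = 0.75 × 203.13 = 152.3 kips.
Tension rupture (net): A_n = (10.9375 − 3×0.875)×0.5 = 4.1563 in² (U = 1.0, A_e = A_n). φR_n = 0.75 × 65 × 4.1563 = 202.6 kips.
Governing: min(214.7, 238.6, 246.1, 152.3, 202.6) = 152.3 kips → block shear.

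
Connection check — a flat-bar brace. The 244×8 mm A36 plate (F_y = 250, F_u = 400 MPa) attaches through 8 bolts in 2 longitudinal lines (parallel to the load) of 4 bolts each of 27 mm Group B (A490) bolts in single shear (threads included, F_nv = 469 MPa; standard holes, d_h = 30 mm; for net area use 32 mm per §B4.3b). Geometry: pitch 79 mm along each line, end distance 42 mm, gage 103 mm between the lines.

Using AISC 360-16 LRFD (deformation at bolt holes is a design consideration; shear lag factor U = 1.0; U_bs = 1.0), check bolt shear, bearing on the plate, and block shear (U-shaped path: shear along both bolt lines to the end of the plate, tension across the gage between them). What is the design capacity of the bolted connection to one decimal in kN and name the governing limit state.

651.4 kN (block shear governs)

Bolt shear: A_b = π(27)²/4 = 572.56 mm². φR_n = 0.75 × 469 × 572.56 × 8 × 1 = 1611.2 kN.
Bearing (8 mm plate, F_u = 400 MPa): end bolts L_c = 42 − 30/2 = 27, R_n = min(1.2×27×8×400, 2.4×27×8×400) = 103.68 kN/bolt; interior L_c = 79 − 30 = 49, R_n = 188.16 kN/bolt. φR_n = 0.75 × (2×103.68 + 6×188.16) = 1002.2 kN.
Block shear: shear path 2×[42+3×79] = 2×279 mm, A_gv = 4464, A_nv = 2×(279 − 3.5×32)×8 = 2672 mm²; tension across gage: (103 − 1×32)×8 = 568 mm². R_n = min(0.6×400×2672, 0.6×250×4464) + 1.0×400×568 = min(641.28, 669.6) + 227.2 = 868.48 kN. φR_n = 0.75 × 868.48 = 651.4 kN.
Governing: min(1611.2, 1002.2, 651.4) = 651.4 kN → block shear.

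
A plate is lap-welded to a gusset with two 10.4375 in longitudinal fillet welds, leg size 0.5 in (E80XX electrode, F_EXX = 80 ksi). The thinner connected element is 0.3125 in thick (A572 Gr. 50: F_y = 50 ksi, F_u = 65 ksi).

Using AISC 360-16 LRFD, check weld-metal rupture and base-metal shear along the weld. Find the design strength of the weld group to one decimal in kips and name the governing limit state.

190.8 kips (base-metal shear governs)

Weld metal: throat = 0.707×0.5 = 0.3535 in, L = 2×10.4375 = 20.875 in. φR_n = 0.75 × 0.6 × 80 × 0.3535 × 20.875 = 265.7 kips.
Base metal shear (0.3125 in plate): yield φR_n = 1.0×0.6×50×0.3125×20.875 = 195.7 kips; rupture φR_n = 0.75×0.6×65×0.3125×20.875 = 190.8 kips; take 190.8 kips (rupture).
Governing: min(265.7, 190.8) = 190.8 kips → base-metal shear.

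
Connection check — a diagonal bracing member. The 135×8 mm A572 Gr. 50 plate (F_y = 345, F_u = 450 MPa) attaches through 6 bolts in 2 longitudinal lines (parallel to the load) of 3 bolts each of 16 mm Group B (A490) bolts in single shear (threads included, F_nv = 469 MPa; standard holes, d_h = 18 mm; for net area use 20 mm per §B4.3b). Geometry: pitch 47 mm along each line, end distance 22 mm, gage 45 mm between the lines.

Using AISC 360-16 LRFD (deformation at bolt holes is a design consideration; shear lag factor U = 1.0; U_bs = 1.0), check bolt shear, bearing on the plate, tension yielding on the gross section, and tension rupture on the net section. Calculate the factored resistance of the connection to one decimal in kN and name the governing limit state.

256.5 kN (net-section rupture governs)

Bolt shear: A_b = π(16)²/4 = 201.06 mm². φR_n = 0.75 × 469 × 201.06 × 6 × 1 = 424.3 kN.
Bearing (8 mm plate, F_u = 450 MPa): end bolts L_c = 22 − 18/2 = 13, R_n = min(1.2×13×8×450, 2.4×16×8×450) = 56.16 kN/bolt; interior L_c = 47 − 18 = 29, R_n = 125.28 kN/bolt. φR_n = 0.75 × (2×56.16 + 4×125.28) = 460.1 kN.
Tension yield (gross): A_g = 135×8 = 1080 mm². φR_n = 0.90 × 345 × 1080 = 335.3 kN.
Tension rupture (net): A_n = (135 − 2×20)×8 = 760 mm² (U = 1.0, A_e = A_n). φR_n = 0.75 × 450 × 760 = 256.5 kN.
Governing: min(424.3, 460.1, 335.3, 256.5) = 256.5 kN → net-section rupture.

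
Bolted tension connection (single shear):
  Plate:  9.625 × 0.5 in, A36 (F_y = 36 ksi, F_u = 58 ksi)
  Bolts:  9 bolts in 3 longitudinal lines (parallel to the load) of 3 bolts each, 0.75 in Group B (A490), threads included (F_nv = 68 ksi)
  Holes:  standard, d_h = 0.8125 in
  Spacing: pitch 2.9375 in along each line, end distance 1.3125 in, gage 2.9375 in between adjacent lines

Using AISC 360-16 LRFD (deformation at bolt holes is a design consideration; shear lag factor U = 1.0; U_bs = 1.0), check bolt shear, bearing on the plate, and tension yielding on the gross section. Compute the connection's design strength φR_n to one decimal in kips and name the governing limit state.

155.9 kips (gross-section yield governs)

Bolt shear: A_b = π(0.75)²/4 = 0.44179 in². φR_n = 0.75 × 68 × 0.44179 × 9 × 1 = 202.8 kips.
Bearing (0.5 in plate, F_u = 58 ksi): end bolts L_c = 1.3125 − 0.8125/2 = 0.90625, R_n = min(1.2×0.90625×0.5×58, 2.4×0.75×0.5×58) = 31.538 kips/bolt; interior L_c = 2.9375 − 0.8125 = 2.125, R_n = 52.2 kips/bolt. φR_n = 0.75 × (3×31.538 + 6×52.2) = 305.9 kips.
Tension yield (gross): A_g = 9.625×0.5 = 4.8125 in². φR_n = 0.90 × 36 × 4.8125 = 155.9 kips.
Governing: min(202.8, 305.9, 155.9) = 155.9 kips → gross-section yield.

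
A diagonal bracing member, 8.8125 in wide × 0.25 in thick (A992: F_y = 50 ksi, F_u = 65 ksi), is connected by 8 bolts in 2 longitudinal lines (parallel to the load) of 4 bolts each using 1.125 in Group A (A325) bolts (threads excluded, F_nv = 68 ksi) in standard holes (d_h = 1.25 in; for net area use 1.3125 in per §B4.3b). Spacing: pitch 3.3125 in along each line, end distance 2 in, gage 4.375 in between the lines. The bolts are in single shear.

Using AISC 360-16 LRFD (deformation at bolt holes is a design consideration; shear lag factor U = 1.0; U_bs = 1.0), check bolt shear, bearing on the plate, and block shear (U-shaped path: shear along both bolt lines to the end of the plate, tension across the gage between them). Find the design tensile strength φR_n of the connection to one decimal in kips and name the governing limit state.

Bolt shear: A_b = π(1.125)²/4 = 0.99402 in². φR_n = 0.75 × 68 × 0.99402 × 8 × 1 = 405.6 kips.
Bearing (0.25 in plate, F_u = 65 ksi): end bolts L_c = 2 − 1.25/2 = 1.375, R_n = min(1.2×1.375×0.25×65, 2.4×1.125×0.25×65) = 26.813 kips/bolt; interior L_c = 3.3125 − 1.25 = 2.0625, R_n = 40.219 kips/bolt. φR_n = 0.75 × (2×26.813 + 6×40.219) = 221.2 kips.
Block shear: shear path 2×[2+3×3.3125] = 2×11.9375 in, A_gv = 5.9688, A_nv = 2×(11.9375 − 3.5×1.3125)×0.25 = 3.6719 in²; tension across gage: (4.375 − 1×1.3125)×0.25 = 0.76563 in². R_n = min(0.6×65×3.6719, 0.6×50×5.9688) + 1.0×65×0.76563 = min(143.2, 179.06) + 49.766 = 192.97 kips. φR_n = 0.75 × 192.97 = 144.7 kips.
Governing: min(405.6, 221.2, 144.7) = 144.7 kips → block shear.

144.7 kips (block shear governs)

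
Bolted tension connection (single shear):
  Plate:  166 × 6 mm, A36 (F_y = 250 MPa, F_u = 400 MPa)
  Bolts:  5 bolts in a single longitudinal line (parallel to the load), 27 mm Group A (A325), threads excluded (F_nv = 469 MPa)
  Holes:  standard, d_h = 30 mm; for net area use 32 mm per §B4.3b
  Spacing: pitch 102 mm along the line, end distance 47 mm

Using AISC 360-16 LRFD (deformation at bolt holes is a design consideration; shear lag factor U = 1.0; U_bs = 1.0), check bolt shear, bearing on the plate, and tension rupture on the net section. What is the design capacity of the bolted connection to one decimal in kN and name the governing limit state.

241.2 kN (net-section rupture governs)

Bolt shear: A_b = π(27)²/4 = 572.56 mm². φR_n = 0.75 × 469 × 572.56 × 5 × 1 = 1007.0 kN.
Bearing (6 mm plate, F_u = 400 MPa): end bolts L_c = 47 − 30/2 = 32, R_n = min(1.2×32×6×400, 2.4×27×6×400) = 92.16 kN/bolt; interior L_c = 102 − 30 = 72, R_n = 155.52 kN/bolt. φR_n = 0.75 × (1×92.16 + 4×155.52) = 535.7 kN.
Tension rupture (net): A_n = (166 − 1×32)×6 = 804 mm² (U = 1.0, A_e = A_n). φR_n = 0.75 × 400 × 804 = 241.2 kN.
Governing: min(1007.0, 535.7, 241.2) = 241.2 kN → net-section rupture.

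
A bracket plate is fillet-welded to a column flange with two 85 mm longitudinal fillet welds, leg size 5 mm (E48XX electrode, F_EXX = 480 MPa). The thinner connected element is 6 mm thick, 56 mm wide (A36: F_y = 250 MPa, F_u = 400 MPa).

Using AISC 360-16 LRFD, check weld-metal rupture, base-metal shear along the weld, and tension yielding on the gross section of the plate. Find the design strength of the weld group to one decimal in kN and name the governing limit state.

Weld metal: throat = 0.707×5 = 3.535 mm, L = 2×85 = 170 mm. φR_n = 0.75 × 0.6 × 480 × 3.535 × 170 = 129.8 kN.
Base metal shear (6 mm plate): yield φR_n = 1.0×0.6×250×6×170 = 153.0 kN; rupture φR_n = 0.75×0.6×400×6×170 = 183.6 kN; take 153.0 kN (yield).
Tension yield (gross): A_g = 56×6 = 336 mm². φR_n = 0.90 × 250 × 336 = 75.6 kN.
Governing: min(129.8, 153.0, 75.6) = 75.6 kN → gross-section yield.

75.6 kN (gross-section yield governs)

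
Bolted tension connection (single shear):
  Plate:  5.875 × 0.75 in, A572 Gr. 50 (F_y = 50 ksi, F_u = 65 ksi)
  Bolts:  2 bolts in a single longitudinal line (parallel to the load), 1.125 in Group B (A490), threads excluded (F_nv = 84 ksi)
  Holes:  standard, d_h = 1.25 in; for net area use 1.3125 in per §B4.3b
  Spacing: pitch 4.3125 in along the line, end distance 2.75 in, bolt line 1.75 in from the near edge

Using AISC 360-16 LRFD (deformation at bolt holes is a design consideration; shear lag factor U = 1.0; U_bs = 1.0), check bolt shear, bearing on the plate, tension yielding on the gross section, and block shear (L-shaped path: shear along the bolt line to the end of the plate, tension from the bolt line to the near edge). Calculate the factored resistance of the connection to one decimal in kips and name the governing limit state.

125.2 kips (bolt shear governs)

Bolt shear: A_b = π(1.125)²/4 = 0.99402 in². φR_n = 0.75 × 84 × 0.99402 × 2 × 1 = 125.2 kips.
Bearing (0.75 in plate, F_u = 65 ksi): end bolts L_c = 2.75 − 1.25/2 = 2.125, R_n = min(1.2×2.125×0.75×65, 2.4×1.125×0.75×65) = 124.31 kips/bolt; interior L_c = 4.3125 − 1.25 = 3.0625, R_n = 131.63 kips/bolt. φR_n = 0.75 × (1×124.31 + 1×131.63) = 192.0 kips.
Tension yield (gross): A_g = 5.875×0.75 = 4.4063 in². φR_n = 0.90 × 50 × 4.4063 = 198.3 kips.
Block shear: shear path 1×[2.75+1×4.3125] = 1×7.0625 in, A_gv = 5.2969, A_nv = 1×(7.0625 − 1.5×1.3125)×0.75 = 3.8203 in²; tension to near edge: (1.75 − 0.5×1.3125)×0.75 = 0.82031 in². R_n = min(0.6×65×3.8203, 0.6×50×5.2969) + 1.0×65×0.82031 = min(148.99, 158.91) + 53.32 = 202.31 kips. φR_n = 0.75 × 202.31 = 151.7 kips.
Governing: min(125.2, 192.0, 198.3, 151.7) = 125.2 kips → bolt shear.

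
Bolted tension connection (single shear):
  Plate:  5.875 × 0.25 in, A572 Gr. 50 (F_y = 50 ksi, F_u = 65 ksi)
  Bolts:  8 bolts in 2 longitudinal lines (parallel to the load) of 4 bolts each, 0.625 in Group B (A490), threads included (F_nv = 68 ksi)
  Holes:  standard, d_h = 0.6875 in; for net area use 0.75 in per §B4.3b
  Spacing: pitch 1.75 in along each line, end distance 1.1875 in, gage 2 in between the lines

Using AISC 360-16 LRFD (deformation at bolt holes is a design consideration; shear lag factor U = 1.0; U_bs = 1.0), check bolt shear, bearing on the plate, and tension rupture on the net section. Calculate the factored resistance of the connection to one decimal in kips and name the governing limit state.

Bolt shear: A_b = π(0.625)²/4 = 0.3068 in². φR_n = 0.75 × 68 × 0.3068 × 8 × 1 = 125.2 kips.
Bearing (0.25 in plate, F_u = 65 ksi): end bolts L_c = 1.1875 − 0.6875/2 = 0.84375, R_n = min(1.2×0.84375×0.25×65, 2.4×0.625×0.25×65) = 16.453 kips/bolt; interior L_c = 1.75 − 0.6875 = 1.0625, R_n = 20.719 kips/bolt. φR_n = 0.75 × (2×16.453 + 6×20.719) = 117.9 kips.
Tension rupture (net): A_n = (5.875 − 2×0.75)×0.25 = 1.0938 in² (U = 1.0, A_e = A_n). φR_n = 0.75 × 65 × 1.0938 = 53.3 kips.
Governing: min(125.2, 117.9, 53.3) = 53.3 kips → net-section rupture.

53.3 kips (net-section rupture governs)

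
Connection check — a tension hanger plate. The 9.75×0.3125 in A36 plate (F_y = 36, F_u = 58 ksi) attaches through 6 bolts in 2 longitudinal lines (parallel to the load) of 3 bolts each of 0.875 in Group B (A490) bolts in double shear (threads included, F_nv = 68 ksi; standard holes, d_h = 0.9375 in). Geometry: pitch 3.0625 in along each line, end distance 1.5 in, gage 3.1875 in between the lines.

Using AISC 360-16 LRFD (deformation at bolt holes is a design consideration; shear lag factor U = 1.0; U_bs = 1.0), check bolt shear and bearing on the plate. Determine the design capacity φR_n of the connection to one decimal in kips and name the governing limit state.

Bolt shear: A_b = π(0.875)²/4 = 0.60132 in². φR_n = 0.75 × 68 × 0.60132 × 6 × 2 = 368.0 kips.
Bearing (0.3125 in plate, F_u = 58 ksi): end bolts L_c = 1.5 − 0.9375/2 = 1.03125, R_n = min(1.2×1.03125×0.3125×58, 2.4×0.875×0.3125×58) = 22.43 kips/bolt; interior L_c = 3.0625 − 0.9375 = 2.125, R_n = 38.063 kips/bolt. φR_n = 0.75 × (2×22.43 + 4×38.063) = 147.8 kips.
Governing: min(368.0, 147.8) = 147.8 kips → bearing.

147.8 kips (bearing governs)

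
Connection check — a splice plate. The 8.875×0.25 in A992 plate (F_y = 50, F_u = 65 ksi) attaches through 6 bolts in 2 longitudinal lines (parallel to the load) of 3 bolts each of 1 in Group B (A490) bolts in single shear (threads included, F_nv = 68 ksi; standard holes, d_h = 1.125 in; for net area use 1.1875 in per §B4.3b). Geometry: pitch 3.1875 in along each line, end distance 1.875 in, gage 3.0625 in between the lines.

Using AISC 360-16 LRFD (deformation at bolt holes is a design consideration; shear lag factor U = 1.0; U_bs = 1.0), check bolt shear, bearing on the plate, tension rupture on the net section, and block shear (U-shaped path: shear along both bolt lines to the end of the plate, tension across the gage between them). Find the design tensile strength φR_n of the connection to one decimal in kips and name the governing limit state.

Bolt shear: A_b = π(1)²/4 = 0.7854 in². φR_n = 0.75 × 68 × 0.7854 × 6 × 1 = 240.3 kips.
Bearing (0.25 in plate, F_u = 65 ksi): end bolts L_c = 1.875 − 1.125/2 = 1.3125, R_n = min(1.2×1.3125×0.25×65, 2.4×1×0.25×65) = 25.594 kips/bolt; interior L_c = 3.1875 − 1.125 = 2.0625, R_n = 39 kips/bolt. φR_n = 0.75 × (2×25.594 + 4×39) = 155.4 kips.
Tension rupture (net): A_n = (8.875 − 2×1.1875)×0.25 = 1.625 in² (U = 1.0, A_e = A_n). φR_n = 0.75 × 65 × 1.625 = 79.2 kips.
Block shear: shear path 2×[1.875+2×3.1875] = 2×8.25 in, A_gv = 4.125, A_nv = 2×(8.25 − 2.5×1.1875)×0.25 = 2.6406 in²; tension across gage: (3.0625 − 1×1.1875)×0.25 = 0.46875 in². R_n = min(0.6×65×2.6406, 0.6×50×4.125) + 1.0×65×0.46875 = min(102.98, 123.75) + 30.469 = 133.45 kips. φR_n = 0.75 × 133.45 = 100.1 kips.
Governing: min(240.3, 155.4, 79.2, 100.1) = 79.2 kips → net-section rupture.

79.2 kips (net-section rupture governs)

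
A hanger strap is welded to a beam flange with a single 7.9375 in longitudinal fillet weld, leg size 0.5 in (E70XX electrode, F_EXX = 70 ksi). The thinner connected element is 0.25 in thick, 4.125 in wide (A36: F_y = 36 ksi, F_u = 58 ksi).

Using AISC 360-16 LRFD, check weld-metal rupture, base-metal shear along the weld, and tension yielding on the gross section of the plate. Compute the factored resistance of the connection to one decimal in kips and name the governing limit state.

33.4 kips (gross-section yield governs)

Weld metal: throat = 0.707×0.5 = 0.3535 in, L = 7.9375 in. φR_n = 0.75 × 0.6 × 70 × 0.3535 × 7.9375 = 88.4 kips.
Base metal shear (0.25 in plate): yield φR_n = 1.0×0.6×36×0.25×7.9375 = 42.9 kips; rupture φR_n = 0.75×0.6×58×0.25×7.9375 = 51.8 kips; take 42.9 kips (yield).
Tension yield (gross): A_g = 4.125×0.25 = 1.0313 in². φR_n = 0.90 × 36 × 1.0313 = 33.4 kips.
Governing: min(88.4, 42.9, 33.4) = 33.4 kips → gross-section yield.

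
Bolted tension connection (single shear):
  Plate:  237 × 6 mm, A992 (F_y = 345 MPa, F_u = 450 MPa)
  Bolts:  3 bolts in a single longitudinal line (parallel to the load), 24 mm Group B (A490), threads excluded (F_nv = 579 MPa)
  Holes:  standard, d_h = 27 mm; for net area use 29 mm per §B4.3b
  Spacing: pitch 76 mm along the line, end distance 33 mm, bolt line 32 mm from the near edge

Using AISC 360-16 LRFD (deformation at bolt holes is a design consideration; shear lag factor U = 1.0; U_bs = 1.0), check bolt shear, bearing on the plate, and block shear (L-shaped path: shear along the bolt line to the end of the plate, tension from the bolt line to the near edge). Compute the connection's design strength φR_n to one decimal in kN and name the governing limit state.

Bolt shear: A_b = π(24)²/4 = 452.39 mm². φR_n = 0.75 × 579 × 452.39 × 3 × 1 = 589.4 kN.
Bearing (6 mm plate, F_u = 450 MPa): end bolts L_c = 33 − 27/2 = 19.5, R_n = min(1.2×19.5×6×450, 2.4×24×6×450) = 63.18 kN/bolt; interior L_c = 76 − 27 = 49, R_n = 155.52 kN/bolt. φR_n = 0.75 × (1×63.18 + 2×155.52) = 280.7 kN.
Block shear: shear path 1×[33+2×76] = 1×185 mm, A_gv = 1110, A_nv = 1×(185 − 2.5×29)×6 = 675 mm²; tension to near edge: (32 − 0.5×29)×6 = 105 mm². R_n = min(0.6×450×675, 0.6×345×1110) + 1.0×450×105 = min(182.25, 229.77) + 47.25 = 229.5 kN. φR_n = 0.75 × 229.5 = 172.1 kN.
Governing: min(589.4, 280.7, 172.1) = 172.1 kN → block shear.

172.1 kN (block shear governs)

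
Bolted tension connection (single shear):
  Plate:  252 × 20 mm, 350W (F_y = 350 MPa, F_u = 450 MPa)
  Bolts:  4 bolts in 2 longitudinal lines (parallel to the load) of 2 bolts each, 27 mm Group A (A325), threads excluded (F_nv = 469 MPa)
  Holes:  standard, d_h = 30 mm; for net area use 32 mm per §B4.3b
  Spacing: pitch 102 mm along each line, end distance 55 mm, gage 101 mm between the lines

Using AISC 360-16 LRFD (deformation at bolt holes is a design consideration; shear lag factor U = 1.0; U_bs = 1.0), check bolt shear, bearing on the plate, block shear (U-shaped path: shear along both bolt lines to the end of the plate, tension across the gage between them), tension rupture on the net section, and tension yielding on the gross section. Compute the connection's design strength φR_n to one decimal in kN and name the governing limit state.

Bolt shear: A_b = π(27)²/4 = 572.56 mm². φR_n = 0.75 × 469 × 572.56 × 4 × 1 = 805.6 kN.
Bearing (20 mm plate, F_u = 450 MPa): end bolts L_c = 55 − 30/2 = 40, R_n = min(1.2×40×20×450, 2.4×27×20×450) = 432 kN/bolt; interior L_c = 102 − 30 = 72, R_n = 583.2 kN/bolt. φR_n = 0.75 × (2×432 + 2×583.2) = 1522.8 kN.
Block shear: shear path 2×[55+1×102] = 2×157 mm, A_gv = 6280, A_nv = 2×(157 − 1.5×32)×20 = 4360 mm²; tension across gage: (101 − 1×32)×20 = 1380 mm². R_n = min(0.6×450×4360, 0.6×350×6280) + 1.0×450×1380 = min(1177.2, 1318.8) + 621 = 1798.2 kN. φR_n = 0.75 × 1798.2 = 1348.7 kN.
Tension rupture (net): A_n = (252 − 2×32)×20 = 3760 mm² (U = 1.0, A_e = A_n). φR_n = 0.75 × 450 × 3760 = 1269.0 kN.
Tension yield (gross): A_g = 252×20 = 5040 mm². φR_n = 0.90 × 350 × 5040 = 1587.6 kN.
Governing: min(805.6, 1522.8, 1348.7, 1269.0, 1587.6) = 805.6 kN → bolt shear.

805.6 kN (bolt shear governs)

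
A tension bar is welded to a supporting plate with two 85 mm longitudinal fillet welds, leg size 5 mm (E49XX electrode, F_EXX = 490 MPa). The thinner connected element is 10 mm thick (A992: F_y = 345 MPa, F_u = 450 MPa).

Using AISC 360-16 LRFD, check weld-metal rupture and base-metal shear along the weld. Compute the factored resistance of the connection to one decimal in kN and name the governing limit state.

Weld metal: throat = 0.707×5 = 3.535 mm, L = 2×85 = 170 mm. φR_n = 0.75 × 0.6 × 490 × 3.535 × 170 = 132.5 kN.
Base metal shear (10 mm plate): yield φR_n = 1.0×0.6×345×10×170 = 351.9 kN; rupture φR_n = 0.75×0.6×450×10×170 = 344.3 kN; take 344.3 kN (rupture).
Governing: min(132.5, 344.3) = 132.5 kN → weld metal.

132.5 kN (weld metal governs)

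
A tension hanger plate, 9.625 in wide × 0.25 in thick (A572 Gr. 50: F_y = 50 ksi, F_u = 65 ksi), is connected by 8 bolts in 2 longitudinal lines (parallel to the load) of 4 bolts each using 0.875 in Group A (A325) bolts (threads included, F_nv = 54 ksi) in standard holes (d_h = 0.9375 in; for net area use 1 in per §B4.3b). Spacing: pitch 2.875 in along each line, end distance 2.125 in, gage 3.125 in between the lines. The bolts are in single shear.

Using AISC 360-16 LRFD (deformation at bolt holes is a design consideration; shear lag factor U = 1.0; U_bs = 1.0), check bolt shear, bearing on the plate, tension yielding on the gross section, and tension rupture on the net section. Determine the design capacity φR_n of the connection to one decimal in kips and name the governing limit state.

Bolt shear: A_b = π(0.875)²/4 = 0.60132 in². φR_n = 0.75 × 54 × 0.60132 × 8 × 1 = 194.8 kips.
Bearing (0.25 in plate, F_u = 65 ksi): end bolts L_c = 2.125 − 0.9375/2 = 1.65625, R_n = min(1.2×1.65625×0.25×65, 2.4×0.875×0.25×65) = 32.297 kips/bolt; interior L_c = 2.875 − 0.9375 = 1.9375, R_n = 34.125 kips/bolt. φR_n = 0.75 × (2×32.297 + 6×34.125) = 202.0 kips.
Tension yield (gross): A_g = 9.625×0.25 = 2.4063 in². φR_n = 0.90 × 50 × 2.4063 = 108.3 kips.
Tension rupture (net): A_n = (9.625 − 2×1)×0.25 = 1.9063 in² (U = 1.0, A_e = A_n). φR_n = 0.75 × 65 × 1.9063 = 92.9 kips.
Governing: min(194.8, 202.0, 108.3, 92.9) = 92.9 kips → net-section rupture.

92.9 kips (net-section rupture governs)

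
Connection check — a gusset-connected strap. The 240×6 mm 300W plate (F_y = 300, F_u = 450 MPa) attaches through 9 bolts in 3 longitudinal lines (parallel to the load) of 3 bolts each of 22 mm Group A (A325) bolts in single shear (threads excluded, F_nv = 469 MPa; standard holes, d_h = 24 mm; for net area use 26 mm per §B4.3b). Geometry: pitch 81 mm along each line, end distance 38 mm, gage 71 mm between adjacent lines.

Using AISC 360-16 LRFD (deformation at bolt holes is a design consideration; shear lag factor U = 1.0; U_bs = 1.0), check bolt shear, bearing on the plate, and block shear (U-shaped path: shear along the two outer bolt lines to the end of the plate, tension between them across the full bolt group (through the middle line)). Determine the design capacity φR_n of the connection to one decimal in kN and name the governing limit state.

Bolt shear: A_b = π(22)²/4 = 380.13 mm². φR_n = 0.75 × 469 × 380.13 × 9 × 1 = 1203.4 kN.
Bearing (6 mm plate, F_u = 450 MPa): end bolts L_c = 38 − 24/2 = 26, R_n = min(1.2×26×6×450, 2.4×22×6×450) = 84.24 kN/bolt; interior L_c = 81 − 24 = 57, R_n = 142.56 kN/bolt. φR_n = 0.75 × (3×84.24 + 6×142.56) = 831.1 kN.
Block shear: shear path 2×[38+2×81] = 2×200 mm, A_gv = 2400, A_nv = 2×(200 − 2.5×26)×6 = 1620 mm²; tension across gage: (142 − 2×26)×6 = 540 mm². R_n = min(0.6×450×1620, 0.6×300×2400) + 1.0×450×540 = min(437.4, 432) + 243 = 675 kN. φR_n = 0.75 × 675 = 506.3 kN.
Governing: min(1203.4, 831.1, 506.3) = 506.3 kN → block shear.

506.3 kN (block shear governs)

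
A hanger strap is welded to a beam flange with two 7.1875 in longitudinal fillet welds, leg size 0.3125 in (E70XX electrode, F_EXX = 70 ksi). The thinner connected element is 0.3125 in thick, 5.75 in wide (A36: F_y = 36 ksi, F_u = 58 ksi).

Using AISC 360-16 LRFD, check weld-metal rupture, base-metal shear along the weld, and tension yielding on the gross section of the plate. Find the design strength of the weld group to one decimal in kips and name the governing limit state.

Weld metal: throat = 0.707×0.3125 = 0.22094 in, L = 2×7.1875 = 14.375 in. φR_n = 0.75 × 0.6 × 70 × 0.22094 × 14.375 = 100.0 kips.
Base metal shear (0.3125 in plate): yield φR_n = 1.0×0.6×36×0.3125×14.375 = 97.0 kips; rupture φR_n = 0.75×0.6×58×0.3125×14.375 = 117.2 kips; take 97.0 kips (yield).
Tension yield (gross): A_g = 5.75×0.3125 = 1.7969 in². φR_n = 0.90 × 36 × 1.7969 = 58.2 kips.
Governing: min(100.0, 97.0, 58.2) = 58.2 kips → gross-section yield.

58.2 kips (gross-section yield governs)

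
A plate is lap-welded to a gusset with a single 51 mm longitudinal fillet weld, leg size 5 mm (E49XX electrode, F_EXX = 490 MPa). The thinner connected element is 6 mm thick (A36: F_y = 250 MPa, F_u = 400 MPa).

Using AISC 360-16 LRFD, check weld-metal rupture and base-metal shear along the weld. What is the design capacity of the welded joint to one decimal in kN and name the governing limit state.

Weld metal: throat = 0.707×5 = 3.535 mm, L = 51 mm. φR_n = 0.75 × 0.6 × 490 × 3.535 × 51 = 39.8 kN.
Base metal shear (6 mm plate): yield φR_n = 1.0×0.6×250×6×51 = 45.9 kN; rupture φR_n = 0.75×0.6×400×6×51 = 55.1 kN; take 45.9 kN (yield).
Governing: min(39.8, 45.9) = 39.8 kN → weld metal.

39.8 kN (weld metal governs)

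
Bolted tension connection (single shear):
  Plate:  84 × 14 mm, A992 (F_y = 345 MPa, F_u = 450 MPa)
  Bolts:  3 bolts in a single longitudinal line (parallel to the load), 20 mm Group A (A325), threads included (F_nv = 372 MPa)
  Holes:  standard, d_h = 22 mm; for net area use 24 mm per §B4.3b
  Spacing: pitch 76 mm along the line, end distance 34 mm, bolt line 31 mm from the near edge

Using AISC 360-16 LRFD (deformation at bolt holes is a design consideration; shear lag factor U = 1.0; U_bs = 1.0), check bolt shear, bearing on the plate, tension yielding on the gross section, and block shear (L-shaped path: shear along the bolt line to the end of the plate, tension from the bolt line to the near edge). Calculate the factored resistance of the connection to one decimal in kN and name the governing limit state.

Bolt shear: A_b = π(20)²/4 = 314.16 mm². φR_n = 0.75 × 372 × 314.16 × 3 × 1 = 263.0 kN.
Bearing (14 mm plate, F_u = 450 MPa): end bolts L_c = 34 − 22/2 = 23, R_n = min(1.2×23×14×450, 2.4×20×14×450) = 173.88 kN/bolt; interior L_c = 76 − 22 = 54, R_n = 302.4 kN/bolt. φR_n = 0.75 × (1×173.88 + 2×302.4) = 584.0 kN.
Tension yield (gross): A_g = 84×14 = 1176 mm². φR_n = 0.90 × 345 × 1176 = 365.1 kN.
Block shear: shear path 1×[34+2×76] = 1×186 mm, A_gv = 2604, A_nv = 1×(186 − 2.5×24)×14 = 1764 mm²; tension to near edge: (31 − 0.5×24)×14 = 266 mm². R_n = min(0.6×450×1764, 0.6×345×2604) + 1.0×450×266 = min(476.28, 539.03) + 119.7 = 595.98 kN. φR_n = 0.75 × 595.98 = 447.0 kN.
Governing: min(263.0, 584.0, 365.1, 447.0) = 263.0 kN → bolt shear.

263.0 kN (bolt shear governs)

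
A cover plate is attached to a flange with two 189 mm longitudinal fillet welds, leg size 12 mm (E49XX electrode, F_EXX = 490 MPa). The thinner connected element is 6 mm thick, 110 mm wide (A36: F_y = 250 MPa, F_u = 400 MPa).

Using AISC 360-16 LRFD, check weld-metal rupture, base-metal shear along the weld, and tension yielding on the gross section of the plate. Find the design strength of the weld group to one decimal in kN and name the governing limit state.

148.5 kN (gross-section yield governs)

Weld metal: throat = 0.707×12 = 8.484 mm, L = 2×189 = 378 mm. φR_n = 0.75 × 0.6 × 490 × 8.484 × 378 = 707.1 kN.
Base metal shear (6 mm plate): yield φR_n = 1.0×0.6×250×6×378 = 340.2 kN; rupture φR_n = 0.75×0.6×400×6×378 = 408.2 kN; take 340.2 kN (yield).
Tension yield (gross): A_g = 110×6 = 660 mm². φR_n = 0.90 × 250 × 660 = 148.5 kN.
Governing: min(707.1, 340.2, 148.5) = 148.5 kN → gross-section yield.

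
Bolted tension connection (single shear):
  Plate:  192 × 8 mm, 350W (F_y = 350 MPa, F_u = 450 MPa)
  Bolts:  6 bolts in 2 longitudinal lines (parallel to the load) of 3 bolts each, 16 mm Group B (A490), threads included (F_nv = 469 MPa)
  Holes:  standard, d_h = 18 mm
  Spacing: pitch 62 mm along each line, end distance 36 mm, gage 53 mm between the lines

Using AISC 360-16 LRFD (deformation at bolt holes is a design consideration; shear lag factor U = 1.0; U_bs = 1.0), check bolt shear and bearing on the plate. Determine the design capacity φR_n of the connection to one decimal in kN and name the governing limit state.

424.3 kN (bolt shear governs)

Bolt shear: A_b = π(16)²/4 = 201.06 mm². φR_n = 0.75 × 469 × 201.06 × 6 × 1 = 424.3 kN.
Bearing (8 mm plate, F_u = 450 MPa): end bolts L_c = 36 − 18/2 = 27, R_n = min(1.2×27×8×450, 2.4×16×8×450) = 116.64 kN/bolt; interior L_c = 62 − 18 = 44, R_n = 138.24 kN/bolt. φR_n = 0.75 × (2×116.64 + 4×138.24) = 589.7 kN.
Governing: min(424.3, 589.7) = 424.3 kN → bolt shear.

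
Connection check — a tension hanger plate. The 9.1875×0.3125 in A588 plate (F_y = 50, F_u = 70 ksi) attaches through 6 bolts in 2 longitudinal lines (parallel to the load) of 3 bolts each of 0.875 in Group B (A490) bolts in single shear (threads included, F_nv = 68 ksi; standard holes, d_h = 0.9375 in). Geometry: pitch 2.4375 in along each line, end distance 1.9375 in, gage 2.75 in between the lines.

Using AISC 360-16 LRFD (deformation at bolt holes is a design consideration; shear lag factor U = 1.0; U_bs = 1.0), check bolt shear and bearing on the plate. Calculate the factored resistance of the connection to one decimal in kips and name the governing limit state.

Bolt shear: A_b = π(0.875)²/4 = 0.60132 in². φR_n = 0.75 × 68 × 0.60132 × 6 × 1 = 184.0 kips.
Bearing (0.3125 in plate, F_u = 70 ksi): end bolts L_c = 1.9375 − 0.9375/2 = 1.46875, R_n = min(1.2×1.46875×0.3125×70, 2.4×0.875×0.3125×70) = 38.555 kips/bolt; interior L_c = 2.4375 − 0.9375 = 1.5, R_n = 39.375 kips/bolt. φR_n = 0.75 × (2×38.555 + 4×39.375) = 176.0 kips.
Governing: min(184.0, 176.0) = 176.0 kips → bearing.

176.0 kips (bearing governs)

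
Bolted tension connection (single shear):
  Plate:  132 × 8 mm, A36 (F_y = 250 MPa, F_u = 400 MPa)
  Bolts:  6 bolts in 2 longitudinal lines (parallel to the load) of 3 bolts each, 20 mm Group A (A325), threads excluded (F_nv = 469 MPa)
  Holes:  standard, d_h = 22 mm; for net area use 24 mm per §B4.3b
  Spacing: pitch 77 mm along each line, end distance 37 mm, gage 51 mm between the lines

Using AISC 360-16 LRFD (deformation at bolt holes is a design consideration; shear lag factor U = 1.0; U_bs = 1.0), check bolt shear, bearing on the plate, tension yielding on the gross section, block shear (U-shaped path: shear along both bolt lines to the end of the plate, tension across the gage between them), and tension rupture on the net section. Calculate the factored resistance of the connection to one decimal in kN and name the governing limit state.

201.6 kN (net-section rupture governs)

Bolt shear: A_b = π(20)²/4 = 314.16 mm². φR_n = 0.75 × 469 × 314.16 × 6 × 1 = 663.0 kN.
Bearing (8 mm plate, F_u = 400 MPa): end bolts L_c = 37 − 22/2 = 26, R_n = min(1.2×26×8×400, 2.4×20×8×400) = 99.84 kN/bolt; interior L_c = 77 − 22 = 55, R_n = 153.6 kN/bolt. φR_n = 0.75 × (2×99.84 + 4×153.6) = 610.6 kN.
Tension yield (gross): A_g = 132×8 = 1056 mm². φR_n = 0.90 × 250 × 1056 = 237.6 kN.
Block shear: shear path 2×[37+2×77] = 2×191 mm, A_gv = 3056, A_nv = 2×(191 − 2.5×24)×8 = 2096 mm²; tension across gage: (51 − 1×24)×8 = 216 mm². R_n = min(0.6×400×2096, 0.6×250×3056) + 1.0×400×216 = min(503.04, 458.4) + 86.4 = 544.8 kN. φR_n = 0.75 × 544.8 = 408.6 kN.
Tension rupture (net): A_n = (132 − 2×24)×8 = 672 mm² (U = 1.0, A_e = A_n). φR_n = 0.75 × 400 × 672 = 201.6 kN.
Governing: min(663.0, 610.6, 237.6, 408.6, 201.6) = 201.6 kN → net-section rupture.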